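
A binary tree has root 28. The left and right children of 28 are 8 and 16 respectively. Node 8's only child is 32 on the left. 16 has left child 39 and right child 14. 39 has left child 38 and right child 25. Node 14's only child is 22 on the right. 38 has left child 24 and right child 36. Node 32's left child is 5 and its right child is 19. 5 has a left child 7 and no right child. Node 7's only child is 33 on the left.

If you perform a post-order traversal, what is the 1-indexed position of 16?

Post-order visits the left subtree, then the right subtree, then the node.
At 28: go left to 8.
  At 8: go left to 32.
    At 32: go left to 5.
      At 5: go left to 7.
        At 7: go left to 33.
          33 is a leaf — visit 33.
        At 7: no right child.
        Visit 7.
      At 5: no right child.
      Visit 5.
    At 32: go right to 19.
      19 is a leaf — visit 19.
    Visit 32.
  At 8: no right child.
  Visit 8.
At 28: go right to 16.
  At 16: go left to 39.
    At 39: go left to 38.
      At 38: go left to 24.
        24 is a leaf — visit 24.
      At 38: go right to 36.
        36 is a leaf — visit 36.
      Visit 38.
    At 39: go right to 25.
      25 is a leaf — visit 25.
    Visit 39.
  At 16: go right to 14.
    At 14: no left child.
    At 14: go right to 22.
      22 is a leaf — visit 22.
    Visit 14.
  Visit 16.
Visit 28.
Full post-order sequence: 33, 7, 5, 19, 32, 8, 24, 36, 38, 25, 39, 22, 14, 16, 28.

14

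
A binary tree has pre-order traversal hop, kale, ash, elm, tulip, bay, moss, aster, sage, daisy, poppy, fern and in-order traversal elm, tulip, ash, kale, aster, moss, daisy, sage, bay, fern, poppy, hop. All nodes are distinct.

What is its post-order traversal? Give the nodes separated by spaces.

tulip elm ash aster daisy sage moss fern poppy bay kale hop

The first element of pre-order is the root; it splits in-order into left and right subtrees.
Root hop: left subtree has 11 nodes {elm, tulip, ash, kale, aster, moss, daisy, sage, bay, fern, poppy}, right has 0 { }.
  Root kale: left subtree has 3 nodes {elm, tulip, ash}, right has 7 {aster, moss, daisy, sage, bay, fern, poppy}.
    Root ash: left subtree has 2 nodes {elm, tulip}, right has 0 { }.
      Root elm: left subtree has 0 nodes { }, right has 1 {tulip}.
    Root bay: left subtree has 4 nodes {aster, moss, daisy, sage}, right has 2 {fern, poppy}.
      Root moss: left subtree has 1 node {aster}, right has 2 {daisy, sage}.
        Root sage: left subtree has 1 node {daisy}, right has 0 { }.
      Root poppy: left subtree has 1 node {fern}, right has 0 { }.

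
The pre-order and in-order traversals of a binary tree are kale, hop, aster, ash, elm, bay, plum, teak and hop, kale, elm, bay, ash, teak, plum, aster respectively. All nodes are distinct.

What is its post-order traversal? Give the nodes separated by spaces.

hop bay elm teak plum ash aster kale

The first element of pre-order is the root; it splits in-order into left and right subtrees.
Root kale: left subtree has 1 node {hop}, right has 6 {elm, bay, ash, teak, plum, aster}.
  Root aster: left subtree has 5 nodes {elm, bay, ash, teak, plum}, right has 0 { }.
    Root ash: left subtree has 2 nodes {elm, bay}, right has 2 {teak, plum}.
      Root elm: left subtree has 0 nodes { }, right has 1 {bay}.
      Root plum: left subtree has 1 node {teak}, right has 0 { }.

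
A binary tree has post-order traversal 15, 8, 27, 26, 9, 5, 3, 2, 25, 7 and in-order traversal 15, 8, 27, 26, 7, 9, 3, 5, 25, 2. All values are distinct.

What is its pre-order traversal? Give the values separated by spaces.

The last element of post-order is the root; it splits in-order into left and right subtrees.
Root 7: left subtree has 4 nodes {15, 8, 27, 26}, right has 5 {9, 3, 5, 25, 2}.
  Root 26: left subtree has 3 nodes {15, 8, 27}, right has 0 { }.
    Root 27: left subtree has 2 nodes {15, 8}, right has 0 { }.
      Root 8: left subtree has 1 node {15}, right has 0 { }.
  Root 25: left subtree has 3 nodes {9, 3, 5}, right has 1 {2}.
    Root 3: left subtree has 1 node {9}, right has 1 {5}.

7 26 27 8 15 25 3 9 5 2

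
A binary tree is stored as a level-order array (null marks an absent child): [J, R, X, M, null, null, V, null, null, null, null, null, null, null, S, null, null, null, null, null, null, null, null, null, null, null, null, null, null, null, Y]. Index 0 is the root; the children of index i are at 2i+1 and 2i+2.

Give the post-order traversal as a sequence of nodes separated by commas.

M, R, Y, S, V, X, J

Post-order visits the left subtree, then the right subtree, then the node.
At J: go left to R.
  At R: go left to M.
    M is a leaf — visit M.
  At R: no right child.
  Visit R.
At J: go right to X.
  At X: no left child.
  At X: go right to V.
    At V: no left child.
    At V: go right to S.
      At S: no left child.
      At S: go right to Y.
        Y is a leaf — visit Y.
      Visit S.
    Visit V.
  Visit X.
Visit J.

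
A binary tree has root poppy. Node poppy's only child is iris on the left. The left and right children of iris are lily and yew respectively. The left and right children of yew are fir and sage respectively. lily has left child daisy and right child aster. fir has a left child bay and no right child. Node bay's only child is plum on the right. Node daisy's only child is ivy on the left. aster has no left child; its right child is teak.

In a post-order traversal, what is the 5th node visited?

Post-order visits the left subtree, then the right subtree, then the node.
At poppy: go left to iris.
  At iris: go left to lily.
    At lily: go left to daisy.
      At daisy: go left to ivy.
        ivy is a leaf — visit ivy.
      At daisy: no right child.
      Visit daisy.
    At lily: go right to aster.
      At aster: no left child.
      At aster: go right to teak.
        teak is a leaf — visit teak.
      Visit aster.
    Visit lily.
  At iris: go right to yew.
    At yew: go left to fir.
      At fir: go left to bay.
        At bay: no left child.
        At bay: go right to plum.
          plum is a leaf — visit plum.
        Visit bay.
      At fir: no right child.
      Visit fir.
    At yew: go right to sage.
      sage is a leaf — visit sage.
    Visit yew.
  Visit iris.
At poppy: no right child.
Visit poppy.
Full post-order sequence: ivy, daisy, teak, aster, lily, plum, bay, fir, sage, yew, iris, poppy.

lily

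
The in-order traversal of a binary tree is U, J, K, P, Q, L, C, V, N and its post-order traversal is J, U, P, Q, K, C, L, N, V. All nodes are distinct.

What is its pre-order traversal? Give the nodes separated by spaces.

V L K U J Q P C N

The last element of post-order is the root; it splits in-order into left and right subtrees.
Root V: left subtree has 7 nodes {U, J, K, P, Q, L, C}, right has 1 {N}.
  Root L: left subtree has 5 nodes {U, J, K, P, Q}, right has 1 {C}.
    Root K: left subtree has 2 nodes {U, J}, right has 2 {P, Q}.
      Root U: left subtree has 0 nodes { }, right has 1 {J}.
      Root Q: left subtree has 1 node {P}, right has 0 { }.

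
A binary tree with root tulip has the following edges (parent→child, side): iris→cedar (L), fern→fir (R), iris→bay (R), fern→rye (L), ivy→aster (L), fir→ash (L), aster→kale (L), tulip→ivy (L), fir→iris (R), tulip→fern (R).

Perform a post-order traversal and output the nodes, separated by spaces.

kale aster ivy rye ash cedar bay iris fir fern tulip

Post-order visits the left subtree, then the right subtree, then the node.
At tulip: go left to ivy.
  At ivy: go left to aster.
    At aster: go left to kale.
      kale is a leaf — visit kale.
    At aster: no right child.
    Visit aster.
  At ivy: no right child.
  Visit ivy.
At tulip: go right to fern.
  At fern: go left to rye.
    rye is a leaf — visit rye.
  At fern: go right to fir.
    At fir: go left to ash.
      ash is a leaf — visit ash.
    At fir: go right to iris.
      At iris: go left to cedar.
        cedar is a leaf — visit cedar.
      At iris: go right to bay.
        bay is a leaf — visit bay.
      Visit iris.
    Visit fir.
  Visit fern.
Visit tulip.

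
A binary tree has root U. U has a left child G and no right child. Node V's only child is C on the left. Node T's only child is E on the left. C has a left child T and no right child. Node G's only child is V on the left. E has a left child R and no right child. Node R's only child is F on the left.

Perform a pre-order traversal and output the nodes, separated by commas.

Pre-order visits the node, then its left subtree, then its right subtree.
Visit U.
At U: go left to G.
  Visit G.
  At G: go left to V.
    Visit V.
    At V: go left to C.
      Visit C.
      At C: go left to T.
        Visit T.
        At T: go left to E.
          Visit E.
          At E: go left to R.
            Visit R.
            At R: go left to F.
              F is a leaf — visit F.
            At R: no right child.
          At E: no right child.
        At T: no right child.
      At C: no right child.
    At V: no right child.
  At G: no right child.
At U: no right child.

U, G, V, C, T, E, R, F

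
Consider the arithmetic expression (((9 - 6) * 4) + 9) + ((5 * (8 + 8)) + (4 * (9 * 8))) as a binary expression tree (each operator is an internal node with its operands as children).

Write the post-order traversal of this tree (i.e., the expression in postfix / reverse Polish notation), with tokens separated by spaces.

Post-order on an expression tree gives postfix notation: for each operator, emit left operand, right operand, then the operator.

9 6 - 4 * 9 + 5 8 8 + * 4 9 8 * * + +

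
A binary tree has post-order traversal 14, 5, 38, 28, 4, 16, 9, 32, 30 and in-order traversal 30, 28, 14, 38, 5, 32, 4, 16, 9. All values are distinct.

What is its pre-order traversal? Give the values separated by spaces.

The last element of post-order is the root; it splits in-order into left and right subtrees.
Root 30: left subtree has 0 nodes { }, right has 8 {28, 14, 38, 5, 32, 4, 16, 9}.
  Root 32: left subtree has 4 nodes {28, 14, 38, 5}, right has 3 {4, 16, 9}.
    Root 28: left subtree has 0 nodes { }, right has 3 {14, 38, 5}.
      Root 38: left subtree has 1 node {14}, right has 1 {5}.
    Root 9: left subtree has 2 nodes {4, 16}, right has 0 { }.
      Root 16: left subtree has 1 node {4}, right has 0 { }.

30 32 28 38 14 5 9 16 4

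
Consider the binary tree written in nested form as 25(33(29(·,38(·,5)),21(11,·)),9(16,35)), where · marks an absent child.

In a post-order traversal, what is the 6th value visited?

Post-order visits the left subtree, then the right subtree, then the node.
At 25: go left to 33.
  At 33: go left to 29.
    At 29: no left child.
    At 29: go right to 38.
      At 38: no left child.
      At 38: go right to 5.
        5 is a leaf — visit 5.
      Visit 38.
    Visit 29.
  At 33: go right to 21.
    At 21: go left to 11.
      11 is a leaf — visit 11.
    At 21: no right child.
    Visit 21.
  Visit 33.
At 25: go right to 9.
  At 9: go left to 16.
    16 is a leaf — visit 16.
  At 9: go right to 35.
    35 is a leaf — visit 35.
  Visit 9.
Visit 25.
Full post-order sequence: 5, 38, 29, 11, 21, 33, 16, 35, 9, 25.

33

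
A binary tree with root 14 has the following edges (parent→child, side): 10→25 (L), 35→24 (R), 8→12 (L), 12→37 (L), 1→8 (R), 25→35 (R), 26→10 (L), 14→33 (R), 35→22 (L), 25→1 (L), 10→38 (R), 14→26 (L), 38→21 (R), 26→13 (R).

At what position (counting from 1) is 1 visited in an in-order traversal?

In-order visits the left subtree, then the node, then the right subtree.
At 14: go left to 26.
  At 26: go left to 10.
    At 10: go left to 25.
      At 25: go left to 1.
        At 1: no left child.
        Visit 1.
        At 1: go right to 8.
          At 8: go left to 12.
            At 12: go left to 37.
              37 is a leaf — visit 37.
            Visit 12.
            At 12: no right child.
          Visit 8.
          At 8: no right child.
      Visit 25.
      At 25: go right to 35.
        At 35: go left to 22.
          22 is a leaf — visit 22.
        Visit 35.
        At 35: go right to 24.
          24 is a leaf — visit 24.
    Visit 10.
    At 10: go right to 38.
      At 38: no left child.
      Visit 38.
      At 38: go right to 21.
        21 is a leaf — visit 21.
  Visit 26.
  At 26: go right to 13.
    13 is a leaf — visit 13.
Visit 14.
At 14: go right to 33.
  33 is a leaf — visit 33.
Full in-order sequence: 1, 37, 12, 8, 25, 22, 35, 24, 10, 38, 21, 26, 13, 14, 33.

1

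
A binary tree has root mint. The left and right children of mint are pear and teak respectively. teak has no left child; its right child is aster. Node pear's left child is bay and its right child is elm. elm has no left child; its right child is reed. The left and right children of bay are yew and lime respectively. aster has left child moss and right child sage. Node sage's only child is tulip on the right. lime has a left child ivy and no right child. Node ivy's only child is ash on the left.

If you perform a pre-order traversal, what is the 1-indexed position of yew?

4

Pre-order visits the node, then its left subtree, then its right subtree.
Visit mint.
At mint: go left to pear.
  Visit pear.
  At pear: go left to bay.
    Visit bay.
    At bay: go left to yew.
      yew is a leaf — visit yew.
    At bay: go right to lime.
      Visit lime.
      At lime: go left to ivy.
        Visit ivy.
        At ivy: go left to ash.
          ash is a leaf — visit ash.
        At ivy: no right child.
      At lime: no right child.
  At pear: go right to elm.
    Visit elm.
    At elm: no left child.
    At elm: go right to reed.
      reed is a leaf — visit reed.
At mint: go right to teak.
  Visit teak.
  At teak: no left child.
  At teak: go right to aster.
    Visit aster.
    At aster: go left to moss.
      moss is a leaf — visit moss.
    At aster: go right to sage.
      Visit sage.
      At sage: no left child.
      At sage: go right to tulip.
        tulip is a leaf — visit tulip.
Full pre-order sequence: mint, pear, bay, yew, lime, ivy, ash, elm, reed, teak, aster, moss, sage, tulip.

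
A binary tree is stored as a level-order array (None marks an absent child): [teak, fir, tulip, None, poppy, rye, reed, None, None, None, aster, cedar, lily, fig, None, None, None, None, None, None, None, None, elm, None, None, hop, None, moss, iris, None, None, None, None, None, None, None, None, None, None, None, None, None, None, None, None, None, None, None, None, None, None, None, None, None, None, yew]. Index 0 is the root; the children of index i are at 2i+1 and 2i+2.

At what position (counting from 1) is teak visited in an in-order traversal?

In-order visits the left subtree, then the node, then the right subtree.
At teak: go left to fir.
  At fir: no left child.
  Visit fir.
  At fir: go right to poppy.
    At poppy: no left child.
    Visit poppy.
    At poppy: go right to aster.
      At aster: no left child.
      Visit aster.
      At aster: go right to elm.
        elm is a leaf — visit elm.
Visit teak.
At teak: go right to tulip.
  At tulip: go left to rye.
    At rye: go left to cedar.
      cedar is a leaf — visit cedar.
    Visit rye.
    At rye: go right to lily.
      At lily: go left to hop.
        hop is a leaf — visit hop.
      Visit lily.
      At lily: no right child.
  Visit tulip.
  At tulip: go right to reed.
    At reed: go left to fig.
      At fig: go left to moss.
        At moss: go left to yew.
          yew is a leaf — visit yew.
        Visit moss.
        At moss: no right child.
      Visit fig.
      At fig: go right to iris.
        iris is a leaf — visit iris.
    Visit reed.
    At reed: no right child.
Full in-order sequence: fir, poppy, aster, elm, teak, cedar, rye, hop, lily, tulip, yew, moss, fig, iris, reed.

5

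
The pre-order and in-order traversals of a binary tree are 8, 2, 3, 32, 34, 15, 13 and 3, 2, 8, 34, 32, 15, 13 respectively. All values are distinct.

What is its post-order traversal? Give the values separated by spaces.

3 2 34 13 15 32 8

The first element of pre-order is the root; it splits in-order into left and right subtrees.
Root 8: left subtree has 2 nodes {3, 2}, right has 4 {34, 32, 15, 13}.
  Root 2: left subtree has 1 node {3}, right has 0 { }.
  Root 32: left subtree has 1 node {34}, right has 2 {15, 13}.
    Root 15: left subtree has 0 nodes { }, right has 1 {13}.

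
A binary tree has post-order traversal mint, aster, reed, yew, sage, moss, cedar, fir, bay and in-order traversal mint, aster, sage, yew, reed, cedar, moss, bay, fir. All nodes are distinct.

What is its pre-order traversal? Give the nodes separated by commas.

The last element of post-order is the root; it splits in-order into left and right subtrees.
Root bay: left subtree has 7 nodes {mint, aster, sage, yew, reed, cedar, moss}, right has 1 {fir}.
  Root cedar: left subtree has 5 nodes {mint, aster, sage, yew, reed}, right has 1 {moss}.
    Root sage: left subtree has 2 nodes {mint, aster}, right has 2 {yew, reed}.
      Root aster: left subtree has 1 node {mint}, right has 0 { }.
      Root yew: left subtree has 0 nodes { }, right has 1 {reed}.

bay, cedar, sage, aster, mint, yew, reed, moss, fir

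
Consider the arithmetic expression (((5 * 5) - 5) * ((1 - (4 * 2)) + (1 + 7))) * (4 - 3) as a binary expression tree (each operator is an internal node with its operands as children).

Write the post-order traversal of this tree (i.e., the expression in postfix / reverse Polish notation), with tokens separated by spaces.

Post-order on an expression tree gives postfix notation: for each operator, emit left operand, right operand, then the operator.

5 5 * 5 - 1 4 2 * - 1 7 + + * 4 3 - *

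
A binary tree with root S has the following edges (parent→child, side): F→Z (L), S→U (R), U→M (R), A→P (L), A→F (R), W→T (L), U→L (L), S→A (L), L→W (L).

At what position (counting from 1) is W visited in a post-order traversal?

Post-order visits the left subtree, then the right subtree, then the node.
At S: go left to A.
  At A: go left to P.
    P is a leaf — visit P.
  At A: go right to F.
    At F: go left to Z.
      Z is a leaf — visit Z.
    At F: no right child.
    Visit F.
  Visit A.
At S: go right to U.
  At U: go left to L.
    At L: go left to W.
      At W: go left to T.
        T is a leaf — visit T.
      At W: no right child.
      Visit W.
    At L: no right child.
    Visit L.
  At U: go right to M.
    M is a leaf — visit M.
  Visit U.
Visit S.
Full post-order sequence: P, Z, F, A, T, W, L, M, U, S.

6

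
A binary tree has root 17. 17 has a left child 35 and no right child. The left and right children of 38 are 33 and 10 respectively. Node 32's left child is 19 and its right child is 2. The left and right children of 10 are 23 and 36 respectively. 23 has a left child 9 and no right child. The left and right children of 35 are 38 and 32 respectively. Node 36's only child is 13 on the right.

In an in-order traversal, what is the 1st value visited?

In-order visits the left subtree, then the node, then the right subtree.
At 17: go left to 35.
  At 35: go left to 38.
    At 38: go left to 33.
      33 is a leaf — visit 33.
    Visit 38.
    At 38: go right to 10.
      At 10: go left to 23.
        At 23: go left to 9.
          9 is a leaf — visit 9.
        Visit 23.
        At 23: no right child.
      Visit 10.
      At 10: go right to 36.
        At 36: no left child.
        Visit 36.
        At 36: go right to 13.
          13 is a leaf — visit 13.
  Visit 35.
  At 35: go right to 32.
    At 32: go left to 19.
      19 is a leaf — visit 19.
    Visit 32.
    At 32: go right to 2.
      2 is a leaf — visit 2.
Visit 17.
At 17: no right child.
Full in-order sequence: 33, 38, 9, 23, 10, 36, 13, 35, 19, 32, 2, 17.

33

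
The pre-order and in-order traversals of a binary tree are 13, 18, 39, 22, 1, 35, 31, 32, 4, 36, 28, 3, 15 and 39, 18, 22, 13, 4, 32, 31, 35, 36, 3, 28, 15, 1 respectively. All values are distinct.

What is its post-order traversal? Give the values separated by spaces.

39 22 18 4 32 31 3 15 28 36 35 1 13

The first element of pre-order is the root; it splits in-order into left and right subtrees.
Root 13: left subtree has 3 nodes {39, 18, 22}, right has 9 {4, 32, 31, 35, 36, 3, 28, 15, 1}.
  Root 18: left subtree has 1 node {39}, right has 1 {22}.
  Root 1: left subtree has 8 nodes {4, 32, 31, 35, 36, 3, 28, 15}, right has 0 { }.
    Root 35: left subtree has 3 nodes {4, 32, 31}, right has 4 {36, 3, 28, 15}.
      Root 31: left subtree has 2 nodes {4, 32}, right has 0 { }.
        Root 32: left subtree has 1 node {4}, right has 0 { }.
      Root 36: left subtree has 0 nodes { }, right has 3 {3, 28, 15}.
        Root 28: left subtree has 1 node {3}, right has 1 {15}.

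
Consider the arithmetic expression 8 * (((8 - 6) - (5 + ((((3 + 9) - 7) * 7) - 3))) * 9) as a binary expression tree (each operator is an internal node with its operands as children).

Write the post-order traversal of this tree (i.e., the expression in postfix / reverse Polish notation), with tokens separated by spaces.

Post-order on an expression tree gives postfix notation: for each operator, emit left operand, right operand, then the operator.

8 8 6 - 5 3 9 + 7 - 7 * 3 - + - 9 * *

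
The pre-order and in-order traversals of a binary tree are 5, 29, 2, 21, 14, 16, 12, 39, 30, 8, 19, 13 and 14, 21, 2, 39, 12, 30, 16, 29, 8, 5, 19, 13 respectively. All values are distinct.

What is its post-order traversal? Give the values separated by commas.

The first element of pre-order is the root; it splits in-order into left and right subtrees.
Root 5: left subtree has 9 nodes {14, 21, 2, 39, 12, 30, 16, 29, 8}, right has 2 {19, 13}.
  Root 29: left subtree has 7 nodes {14, 21, 2, 39, 12, 30, 16}, right has 1 {8}.
    Root 2: left subtree has 2 nodes {14, 21}, right has 4 {39, 12, 30, 16}.
      Root 21: left subtree has 1 node {14}, right has 0 { }.
      Root 16: left subtree has 3 nodes {39, 12, 30}, right has 0 { }.
        Root 12: left subtree has 1 node {39}, right has 1 {30}.
  Root 19: left subtree has 0 nodes { }, right has 1 {13}.

14, 21, 39, 30, 12, 16, 2, 8, 29, 13, 19, 5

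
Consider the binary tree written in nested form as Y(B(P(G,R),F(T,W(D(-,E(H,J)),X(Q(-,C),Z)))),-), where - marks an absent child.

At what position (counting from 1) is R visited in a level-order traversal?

Level-order visits nodes level by level from the root, left to right within each level.
Level 0: Y
Level 1: B
Level 2: P, F
Level 3: G, R, T, W
Level 4: D, X
Level 5: E, Q, Z
Level 6: H, J, C
Full level-order sequence: Y, B, P, F, G, R, T, W, D, X, E, Q, Z, H, J, C.

6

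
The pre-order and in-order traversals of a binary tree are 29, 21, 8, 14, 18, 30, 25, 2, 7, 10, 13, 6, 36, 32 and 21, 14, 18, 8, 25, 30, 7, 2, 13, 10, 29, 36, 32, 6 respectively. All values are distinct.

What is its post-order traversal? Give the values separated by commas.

The first element of pre-order is the root; it splits in-order into left and right subtrees.
Root 29: left subtree has 10 nodes {21, 14, 18, 8, 25, 30, 7, 2, 13, 10}, right has 3 {36, 32, 6}.
  Root 21: left subtree has 0 nodes { }, right has 9 {14, 18, 8, 25, 30, 7, 2, 13, 10}.
    Root 8: left subtree has 2 nodes {14, 18}, right has 6 {25, 30, 7, 2, 13, 10}.
      Root 14: left subtree has 0 nodes { }, right has 1 {18}.
      Root 30: left subtree has 1 node {25}, right has 4 {7, 2, 13, 10}.
        Root 2: left subtree has 1 node {7}, right has 2 {13, 10}.
          Root 10: left subtree has 1 node {13}, right has 0 { }.
  Root 6: left subtree has 2 nodes {36, 32}, right has 0 { }.
    Root 36: left subtree has 0 nodes { }, right has 1 {32}.

18, 14, 25, 7, 13, 10, 2, 30, 8, 21, 32, 36, 6, 29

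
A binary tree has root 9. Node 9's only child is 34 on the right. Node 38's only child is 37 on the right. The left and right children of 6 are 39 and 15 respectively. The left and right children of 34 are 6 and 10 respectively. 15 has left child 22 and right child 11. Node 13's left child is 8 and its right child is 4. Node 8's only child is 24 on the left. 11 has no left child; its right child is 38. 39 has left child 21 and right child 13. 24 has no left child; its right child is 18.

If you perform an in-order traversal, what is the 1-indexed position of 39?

In-order visits the left subtree, then the node, then the right subtree.
At 9: no left child.
Visit 9.
At 9: go right to 34.
  At 34: go left to 6.
    At 6: go left to 39.
      At 39: go left to 21.
        21 is a leaf — visit 21.
      Visit 39.
      At 39: go right to 13.
        At 13: go left to 8.
          At 8: go left to 24.
            At 24: no left child.
            Visit 24.
            At 24: go right to 18.
              18 is a leaf — visit 18.
          Visit 8.
          At 8: no right child.
        Visit 13.
        At 13: go right to 4.
          4 is a leaf — visit 4.
    Visit 6.
    At 6: go right to 15.
      At 15: go left to 22.
        22 is a leaf — visit 22.
      Visit 15.
      At 15: go right to 11.
        At 11: no left child.
        Visit 11.
        At 11: go right to 38.
          At 38: no left child.
          Visit 38.
          At 38: go right to 37.
            37 is a leaf — visit 37.
  Visit 34.
  At 34: go right to 10.
    10 is a leaf — visit 10.
Full in-order sequence: 9, 21, 39, 24, 18, 8, 13, 4, 6, 22, 15, 11, 38, 37, 34, 10.

3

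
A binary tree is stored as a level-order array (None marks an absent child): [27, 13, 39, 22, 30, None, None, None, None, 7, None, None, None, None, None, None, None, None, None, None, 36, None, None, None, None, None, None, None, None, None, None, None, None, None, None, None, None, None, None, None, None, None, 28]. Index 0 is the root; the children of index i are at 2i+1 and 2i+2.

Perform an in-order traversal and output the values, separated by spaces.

In-order visits the left subtree, then the node, then the right subtree.
At 27: go left to 13.
  At 13: go left to 22.
    22 is a leaf — visit 22.
  Visit 13.
  At 13: go right to 30.
    At 30: go left to 7.
      At 7: no left child.
      Visit 7.
      At 7: go right to 36.
        At 36: no left child.
        Visit 36.
        At 36: go right to 28.
          28 is a leaf — visit 28.
    Visit 30.
    At 30: no right child.
Visit 27.
At 27: go right to 39.
  39 is a leaf — visit 39.

22 13 7 36 28 30 27 39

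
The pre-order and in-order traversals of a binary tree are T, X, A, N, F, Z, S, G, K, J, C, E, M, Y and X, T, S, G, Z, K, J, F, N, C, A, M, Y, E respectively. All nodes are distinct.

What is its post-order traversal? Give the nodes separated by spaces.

The first element of pre-order is the root; it splits in-order into left and right subtrees.
Root T: left subtree has 1 node {X}, right has 12 {S, G, Z, K, J, F, N, C, A, M, Y, E}.
  Root A: left subtree has 8 nodes {S, G, Z, K, J, F, N, C}, right has 3 {M, Y, E}.
    Root N: left subtree has 6 nodes {S, G, Z, K, J, F}, right has 1 {C}.
      Root F: left subtree has 5 nodes {S, G, Z, K, J}, right has 0 { }.
        Root Z: left subtree has 2 nodes {S, G}, right has 2 {K, J}.
          Root S: left subtree has 0 nodes { }, right has 1 {G}.
          Root K: left subtree has 0 nodes { }, right has 1 {J}.
    Root E: left subtree has 2 nodes {M, Y}, right has 0 { }.
      Root M: left subtree has 0 nodes { }, right has 1 {Y}.

X G S J K Z F C N Y M E A T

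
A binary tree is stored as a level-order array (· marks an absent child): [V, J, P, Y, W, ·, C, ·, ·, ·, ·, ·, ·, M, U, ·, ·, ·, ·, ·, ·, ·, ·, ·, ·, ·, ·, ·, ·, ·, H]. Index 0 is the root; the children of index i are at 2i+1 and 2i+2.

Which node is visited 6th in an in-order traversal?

In-order visits the left subtree, then the node, then the right subtree.
At V: go left to J.
  At J: go left to Y.
    Y is a leaf — visit Y.
  Visit J.
  At J: go right to W.
    W is a leaf — visit W.
Visit V.
At V: go right to P.
  At P: no left child.
  Visit P.
  At P: go right to C.
    At C: go left to M.
      M is a leaf — visit M.
    Visit C.
    At C: go right to U.
      At U: no left child.
      Visit U.
      At U: go right to H.
        H is a leaf — visit H.
Full in-order sequence: Y, J, W, V, P, M, C, U, H.

M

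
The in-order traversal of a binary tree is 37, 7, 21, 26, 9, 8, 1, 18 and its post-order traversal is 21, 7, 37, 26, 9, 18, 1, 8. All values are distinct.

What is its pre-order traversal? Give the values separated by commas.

8, 9, 26, 37, 7, 21, 1, 18

The last element of post-order is the root; it splits in-order into left and right subtrees.
Root 8: left subtree has 5 nodes {37, 7, 21, 26, 9}, right has 2 {1, 18}.
  Root 9: left subtree has 4 nodes {37, 7, 21, 26}, right has 0 { }.
    Root 26: left subtree has 3 nodes {37, 7, 21}, right has 0 { }.
      Root 37: left subtree has 0 nodes { }, right has 2 {7, 21}.
        Root 7: left subtree has 0 nodes { }, right has 1 {21}.
  Root 1: left subtree has 0 nodes { }, right has 1 {18}.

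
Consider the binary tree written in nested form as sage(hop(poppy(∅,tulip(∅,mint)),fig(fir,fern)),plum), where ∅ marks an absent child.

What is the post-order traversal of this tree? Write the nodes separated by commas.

mint, tulip, poppy, fir, fern, fig, hop, plum, sage

Post-order visits the left subtree, then the right subtree, then the node.
At sage: go left to hop.
  At hop: go left to poppy.
    At poppy: no left child.
    At poppy: go right to tulip.
      At tulip: no left child.
      At tulip: go right to mint.
        mint is a leaf — visit mint.
      Visit tulip.
    Visit poppy.
  At hop: go right to fig.
    At fig: go left to fir.
      fir is a leaf — visit fir.
    At fig: go right to fern.
      fern is a leaf — visit fern.
    Visit fig.
  Visit hop.
At sage: go right to plum.
  plum is a leaf — visit plum.
Visit sage.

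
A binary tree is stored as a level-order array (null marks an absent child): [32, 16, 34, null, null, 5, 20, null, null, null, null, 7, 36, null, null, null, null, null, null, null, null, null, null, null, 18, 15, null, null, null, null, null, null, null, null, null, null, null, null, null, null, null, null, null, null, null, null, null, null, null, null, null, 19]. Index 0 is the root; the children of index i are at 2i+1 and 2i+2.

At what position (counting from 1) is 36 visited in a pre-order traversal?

Pre-order visits the node, then its left subtree, then its right subtree.
Visit 32.
At 32: go left to 16.
  16 is a leaf — visit 16.
At 32: go right to 34.
  Visit 34.
  At 34: go left to 5.
    Visit 5.
    At 5: go left to 7.
      Visit 7.
      At 7: no left child.
      At 7: go right to 18.
        18 is a leaf — visit 18.
    At 5: go right to 36.
      Visit 36.
      At 36: go left to 15.
        Visit 15.
        At 15: go left to 19.
          19 is a leaf — visit 19.
        At 15: no right child.
      At 36: no right child.
  At 34: go right to 20.
    20 is a leaf — visit 20.
Full pre-order sequence: 32, 16, 34, 5, 7, 18, 36, 15, 19, 20.

7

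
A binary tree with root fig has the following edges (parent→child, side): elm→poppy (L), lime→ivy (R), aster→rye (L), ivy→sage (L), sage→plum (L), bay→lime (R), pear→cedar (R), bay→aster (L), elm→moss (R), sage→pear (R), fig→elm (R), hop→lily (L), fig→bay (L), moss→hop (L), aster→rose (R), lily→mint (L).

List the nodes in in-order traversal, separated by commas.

In-order visits the left subtree, then the node, then the right subtree.
At fig: go left to bay.
  At bay: go left to aster.
    At aster: go left to rye.
      rye is a leaf — visit rye.
    Visit aster.
    At aster: go right to rose.
      rose is a leaf — visit rose.
  Visit bay.
  At bay: go right to lime.
    At lime: no left child.
    Visit lime.
    At lime: go right to ivy.
      At ivy: go left to sage.
        At sage: go left to plum.
          plum is a leaf — visit plum.
        Visit sage.
        At sage: go right to pear.
          At pear: no left child.
          Visit pear.
          At pear: go right to cedar.
            cedar is a leaf — visit cedar.
      Visit ivy.
      At ivy: no right child.
Visit fig.
At fig: go right to elm.
  At elm: go left to poppy.
    poppy is a leaf — visit poppy.
  Visit elm.
  At elm: go right to moss.
    At moss: go left to hop.
      At hop: go left to lily.
        At lily: go left to mint.
          mint is a leaf — visit mint.
        Visit lily.
        At lily: no right child.
      Visit hop.
      At hop: no right child.
    Visit moss.
    At moss: no right child.

rye, aster, rose, bay, lime, plum, sage, pear, cedar, ivy, fig, poppy, elm, mint, lily, hop, moss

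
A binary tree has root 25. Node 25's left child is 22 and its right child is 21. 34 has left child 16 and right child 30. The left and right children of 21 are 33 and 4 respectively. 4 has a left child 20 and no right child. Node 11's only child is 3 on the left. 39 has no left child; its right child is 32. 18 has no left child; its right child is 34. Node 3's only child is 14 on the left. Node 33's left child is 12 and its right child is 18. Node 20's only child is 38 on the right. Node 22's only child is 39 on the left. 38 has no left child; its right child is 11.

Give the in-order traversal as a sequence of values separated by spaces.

In-order visits the left subtree, then the node, then the right subtree.
At 25: go left to 22.
  At 22: go left to 39.
    At 39: no left child.
    Visit 39.
    At 39: go right to 32.
      32 is a leaf — visit 32.
  Visit 22.
  At 22: no right child.
Visit 25.
At 25: go right to 21.
  At 21: go left to 33.
    At 33: go left to 12.
      12 is a leaf — visit 12.
    Visit 33.
    At 33: go right to 18.
      At 18: no left child.
      Visit 18.
      At 18: go right to 34.
        At 34: go left to 16.
          16 is a leaf — visit 16.
        Visit 34.
        At 34: go right to 30.
          30 is a leaf — visit 30.
  Visit 21.
  At 21: go right to 4.
    At 4: go left to 20.
      At 20: no left child.
      Visit 20.
      At 20: go right to 38.
        At 38: no left child.
        Visit 38.
        At 38: go right to 11.
          At 11: go left to 3.
            At 3: go left to 14.
              14 is a leaf — visit 14.
            Visit 3.
            At 3: no right child.
          Visit 11.
          At 11: no right child.
    Visit 4.
    At 4: no right child.

39 32 22 25 12 33 18 16 34 30 21 20 38 14 3 11 4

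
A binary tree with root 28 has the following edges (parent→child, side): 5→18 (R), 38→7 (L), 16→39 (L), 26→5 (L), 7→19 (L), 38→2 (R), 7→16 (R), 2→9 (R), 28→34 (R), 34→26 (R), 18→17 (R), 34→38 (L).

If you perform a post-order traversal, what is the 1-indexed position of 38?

7

Post-order visits the left subtree, then the right subtree, then the node.
At 28: no left child.
At 28: go right to 34.
  At 34: go left to 38.
    At 38: go left to 7.
      At 7: go left to 19.
        19 is a leaf — visit 19.
      At 7: go right to 16.
        At 16: go left to 39.
          39 is a leaf — visit 39.
        At 16: no right child.
        Visit 16.
      Visit 7.
    At 38: go right to 2.
      At 2: no left child.
      At 2: go right to 9.
        9 is a leaf — visit 9.
      Visit 2.
    Visit 38.
  At 34: go right to 26.
    At 26: go left to 5.
      At 5: no left child.
      At 5: go right to 18.
        At 18: no left child.
        At 18: go right to 17.
          17 is a leaf — visit 17.
        Visit 18.
      Visit 5.
    At 26: no right child.
    Visit 26.
  Visit 34.
Visit 28.
Full post-order sequence: 19, 39, 16, 7, 9, 2, 38, 17, 18, 5, 26, 34, 28.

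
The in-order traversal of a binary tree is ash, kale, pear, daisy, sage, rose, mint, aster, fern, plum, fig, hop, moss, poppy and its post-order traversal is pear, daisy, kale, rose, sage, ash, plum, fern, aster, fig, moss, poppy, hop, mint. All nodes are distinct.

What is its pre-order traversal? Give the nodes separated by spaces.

mint ash sage kale daisy pear rose hop fig aster fern plum poppy moss

The last element of post-order is the root; it splits in-order into left and right subtrees.
Root mint: left subtree has 6 nodes {ash, kale, pear, daisy, sage, rose}, right has 7 {aster, fern, plum, fig, hop, moss, poppy}.
  Root ash: left subtree has 0 nodes { }, right has 5 {kale, pear, daisy, sage, rose}.
    Root sage: left subtree has 3 nodes {kale, pear, daisy}, right has 1 {rose}.
      Root kale: left subtree has 0 nodes { }, right has 2 {pear, daisy}.
        Root daisy: left subtree has 1 node {pear}, right has 0 { }.
  Root hop: left subtree has 4 nodes {aster, fern, plum, fig}, right has 2 {moss, poppy}.
    Root fig: left subtree has 3 nodes {aster, fern, plum}, right has 0 { }.
      Root aster: left subtree has 0 nodes { }, right has 2 {fern, plum}.
        Root fern: left subtree has 0 nodes { }, right has 1 {plum}.
    Root poppy: left subtree has 1 node {moss}, right has 0 { }.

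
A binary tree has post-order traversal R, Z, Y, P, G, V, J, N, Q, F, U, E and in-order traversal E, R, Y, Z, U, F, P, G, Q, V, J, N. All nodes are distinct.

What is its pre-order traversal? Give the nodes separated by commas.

E, U, Y, R, Z, F, Q, G, P, N, J, V

The last element of post-order is the root; it splits in-order into left and right subtrees.
Root E: left subtree has 0 nodes { }, right has 11 {R, Y, Z, U, F, P, G, Q, V, J, N}.
  Root U: left subtree has 3 nodes {R, Y, Z}, right has 7 {F, P, G, Q, V, J, N}.
    Root Y: left subtree has 1 node {R}, right has 1 {Z}.
    Root F: left subtree has 0 nodes { }, right has 6 {P, G, Q, V, J, N}.
      Root Q: left subtree has 2 nodes {P, G}, right has 3 {V, J, N}.
        Root G: left subtree has 1 node {P}, right has 0 { }.
        Root N: left subtree has 2 nodes {V, J}, right has 0 { }.
          Root J: left subtree has 1 node {V}, right has 0 { }.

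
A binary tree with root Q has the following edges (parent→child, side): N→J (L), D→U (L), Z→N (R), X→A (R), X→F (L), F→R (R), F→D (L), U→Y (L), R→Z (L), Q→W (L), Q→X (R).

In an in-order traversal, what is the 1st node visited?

In-order visits the left subtree, then the node, then the right subtree.
At Q: go left to W.
  W is a leaf — visit W.
Visit Q.
At Q: go right to X.
  At X: go left to F.
    At F: go left to D.
      At D: go left to U.
        At U: go left to Y.
          Y is a leaf — visit Y.
        Visit U.
        At U: no right child.
      Visit D.
      At D: no right child.
    Visit F.
    At F: go right to R.
      At R: go left to Z.
        At Z: no left child.
        Visit Z.
        At Z: go right to N.
          At N: go left to J.
            J is a leaf — visit J.
          Visit N.
          At N: no right child.
      Visit R.
      At R: no right child.
  Visit X.
  At X: go right to A.
    A is a leaf — visit A.
Full in-order sequence: W, Q, Y, U, D, F, Z, J, N, R, X, A.

W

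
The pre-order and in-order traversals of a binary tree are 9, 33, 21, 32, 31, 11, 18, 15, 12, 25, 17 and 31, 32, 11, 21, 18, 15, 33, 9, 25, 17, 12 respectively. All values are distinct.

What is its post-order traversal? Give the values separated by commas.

31, 11, 32, 15, 18, 21, 33, 17, 25, 12, 9

The first element of pre-order is the root; it splits in-order into left and right subtrees.
Root 9: left subtree has 7 nodes {31, 32, 11, 21, 18, 15, 33}, right has 3 {25, 17, 12}.
  Root 33: left subtree has 6 nodes {31, 32, 11, 21, 18, 15}, right has 0 { }.
    Root 21: left subtree has 3 nodes {31, 32, 11}, right has 2 {18, 15}.
      Root 32: left subtree has 1 node {31}, right has 1 {11}.
      Root 18: left subtree has 0 nodes { }, right has 1 {15}.
  Root 12: left subtree has 2 nodes {25, 17}, right has 0 { }.
    Root 25: left subtree has 0 nodes { }, right has 1 {17}.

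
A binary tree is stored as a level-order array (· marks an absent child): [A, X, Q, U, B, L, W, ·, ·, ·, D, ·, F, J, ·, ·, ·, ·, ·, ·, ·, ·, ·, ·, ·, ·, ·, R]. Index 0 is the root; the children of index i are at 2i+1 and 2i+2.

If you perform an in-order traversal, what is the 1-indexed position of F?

7

In-order visits the left subtree, then the node, then the right subtree.
At A: go left to X.
  At X: go left to U.
    U is a leaf — visit U.
  Visit X.
  At X: go right to B.
    At B: no left child.
    Visit B.
    At B: go right to D.
      D is a leaf — visit D.
Visit A.
At A: go right to Q.
  At Q: go left to L.
    At L: no left child.
    Visit L.
    At L: go right to F.
      F is a leaf — visit F.
  Visit Q.
  At Q: go right to W.
    At W: go left to J.
      At J: go left to R.
        R is a leaf — visit R.
      Visit J.
      At J: no right child.
    Visit W.
    At W: no right child.
Full in-order sequence: U, X, B, D, A, L, F, Q, R, J, W.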